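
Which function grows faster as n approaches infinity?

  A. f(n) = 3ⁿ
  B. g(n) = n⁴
A

f(n) = 3ⁿ is O(3ⁿ), while g(n) = n⁴ is O(n⁴).
Since O(3ⁿ) grows faster than O(n⁴), f(n) dominates.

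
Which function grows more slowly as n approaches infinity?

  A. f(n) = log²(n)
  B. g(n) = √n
A

f(n) = log²(n) is O(log² n), while g(n) = √n is O(√n).
Since O(log² n) grows slower than O(√n), f(n) is dominated.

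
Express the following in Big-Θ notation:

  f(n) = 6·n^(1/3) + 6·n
Θ(n)

Order the terms by growth rate: 6·n^(1/3) ≺ 6·n.
The fastest-growing term 6·n dominates as n → ∞; dropping its constant factor gives Θ(n).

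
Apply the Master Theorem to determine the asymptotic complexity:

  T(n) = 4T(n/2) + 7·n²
Θ(n² log n)

Master Theorem: a = 4, b = 2, f(n) = 7·n².
Compute the critical exponent d = log₂(4) = 2.
Compare f(n) = Θ(n²) against n^d:
  k = 2 = d, so f(n) = Θ(n^d) — Case 2.
  Work is balanced across levels: T(n) = Θ(n^d log n) = Θ(n² log n).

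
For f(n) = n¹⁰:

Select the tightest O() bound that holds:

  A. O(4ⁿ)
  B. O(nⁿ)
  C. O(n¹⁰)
C

f(n) = n¹⁰ is O(n¹⁰).
All listed options are valid Big-O bounds (upper bounds),
but O(n¹⁰) is the tightest (smallest valid bound).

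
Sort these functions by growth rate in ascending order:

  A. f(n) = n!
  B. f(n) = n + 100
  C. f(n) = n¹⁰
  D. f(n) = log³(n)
D < B < C < A

Comparing growth rates:
D = log³(n) is O(log³ n)
B = n + 100 is O(n)
C = n¹⁰ is O(n¹⁰)
A = n! is O(n!)

Therefore, the order from slowest to fastest is: D < B < C < A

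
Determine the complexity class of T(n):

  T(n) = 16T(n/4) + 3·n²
Θ(n² log n)

Master Theorem: a = 16, b = 4, f(n) = 3·n².
Compute the critical exponent d = log₄(16) = 2.
Compare f(n) = Θ(n²) against n^d:
  k = 2 = d, so f(n) = Θ(n^d) — Case 2.
  Work is balanced across levels: T(n) = Θ(n^d log n) = Θ(n² log n).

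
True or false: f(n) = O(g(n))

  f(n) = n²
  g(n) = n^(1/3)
False

f(n) = n² is O(n²), and g(n) = n^(1/3) is O(n^(1/3)).
Since O(n²) grows faster than O(n^(1/3)), f(n) = O(g(n)) is false.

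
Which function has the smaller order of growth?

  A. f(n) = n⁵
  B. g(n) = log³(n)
B

f(n) = n⁵ is O(n⁵), while g(n) = log³(n) is O(log³ n).
Since O(log³ n) grows slower than O(n⁵), g(n) is dominated.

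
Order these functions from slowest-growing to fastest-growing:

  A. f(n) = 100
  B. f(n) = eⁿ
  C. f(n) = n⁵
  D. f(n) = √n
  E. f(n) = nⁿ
A < D < C < B < E

Comparing growth rates:
A = 100 is O(1)
D = √n is O(√n)
C = n⁵ is O(n⁵)
B = eⁿ is O(eⁿ)
E = nⁿ is O(nⁿ)

Therefore, the order from slowest to fastest is: A < D < C < B < E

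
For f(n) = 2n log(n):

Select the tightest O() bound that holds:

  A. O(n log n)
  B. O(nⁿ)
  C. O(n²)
A

f(n) = 2n log(n) is O(n log n).
All listed options are valid Big-O bounds (upper bounds),
but O(n log n) is the tightest (smallest valid bound).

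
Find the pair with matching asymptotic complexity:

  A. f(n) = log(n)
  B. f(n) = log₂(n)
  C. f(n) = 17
A and B

Examining each function:
  A. log(n) is O(log n)
  B. log₂(n) is O(log n)
  C. 17 is O(1)

Functions A and B both have the same complexity class.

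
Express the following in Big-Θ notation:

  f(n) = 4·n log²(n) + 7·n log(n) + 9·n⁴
Θ(n⁴)

Order the terms by growth rate: 7·n log(n) ≺ 4·n log²(n) ≺ 9·n⁴.
The fastest-growing term 9·n⁴ dominates as n → ∞; dropping its constant factor gives Θ(n⁴).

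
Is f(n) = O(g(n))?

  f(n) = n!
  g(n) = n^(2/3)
False

f(n) = n! is O(n!), and g(n) = n^(2/3) is O(n^(2/3)).
Since O(n!) grows faster than O(n^(2/3)), f(n) = O(g(n)) is false.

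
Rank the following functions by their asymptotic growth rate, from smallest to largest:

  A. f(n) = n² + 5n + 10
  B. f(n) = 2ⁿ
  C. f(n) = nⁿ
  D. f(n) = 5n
D < A < B < C

Comparing growth rates:
D = 5n is O(n)
A = n² + 5n + 10 is O(n²)
B = 2ⁿ is O(2ⁿ)
C = nⁿ is O(nⁿ)

Therefore, the order from slowest to fastest is: D < A < B < C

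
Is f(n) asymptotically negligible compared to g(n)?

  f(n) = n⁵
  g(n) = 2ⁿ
True

f(n) = n⁵ is O(n⁵), and g(n) = 2ⁿ is O(2ⁿ).
Since O(n⁵) grows strictly slower than O(2ⁿ), f(n) = o(g(n)) is true.
This means lim(n→∞) f(n)/g(n) = 0.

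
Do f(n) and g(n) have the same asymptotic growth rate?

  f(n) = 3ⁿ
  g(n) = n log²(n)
False

f(n) = 3ⁿ is O(3ⁿ), and g(n) = n log²(n) is O(n log² n).
Since they have different growth rates, f(n) = Θ(g(n)) is false.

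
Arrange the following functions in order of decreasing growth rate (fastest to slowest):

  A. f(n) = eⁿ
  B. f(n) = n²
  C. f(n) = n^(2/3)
A > B > C

Comparing growth rates:
A = eⁿ is O(eⁿ)
B = n² is O(n²)
C = n^(2/3) is O(n^(2/3))

Therefore, the order from fastest to slowest is: A > B > C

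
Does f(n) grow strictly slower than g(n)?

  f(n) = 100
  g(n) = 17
False

f(n) = 100 is O(1), and g(n) = 17 is O(1).
Since they have the same growth rate, f(n) = o(g(n)) is false.
(f = o(g) requires f to grow strictly slower, not equal.)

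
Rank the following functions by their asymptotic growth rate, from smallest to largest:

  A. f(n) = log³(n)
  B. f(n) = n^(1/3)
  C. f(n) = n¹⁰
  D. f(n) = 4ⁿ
A < B < C < D

Comparing growth rates:
A = log³(n) is O(log³ n)
B = n^(1/3) is O(n^(1/3))
C = n¹⁰ is O(n¹⁰)
D = 4ⁿ is O(4ⁿ)

Therefore, the order from slowest to fastest is: A < B < C < D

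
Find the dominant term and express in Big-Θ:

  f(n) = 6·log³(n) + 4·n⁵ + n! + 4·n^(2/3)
Θ(n!)

Order the terms by growth rate: 6·log³(n) ≺ 4·n^(2/3) ≺ 4·n⁵ ≺ n!.
The fastest-growing term n! dominates as n → ∞; dropping its constant factor gives Θ(n!).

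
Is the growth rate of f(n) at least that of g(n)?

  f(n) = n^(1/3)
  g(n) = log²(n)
True

f(n) = n^(1/3) is O(n^(1/3)), and g(n) = log²(n) is O(log² n).
Since O(n^(1/3)) grows at least as fast as O(log² n), f(n) = Ω(g(n)) is true.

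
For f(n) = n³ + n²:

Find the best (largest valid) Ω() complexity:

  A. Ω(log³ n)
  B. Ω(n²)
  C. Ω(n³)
C

f(n) = n³ + n² is Ω(n³).
All listed options are valid Big-Ω bounds (lower bounds),
but Ω(n³) is the tightest (largest valid bound).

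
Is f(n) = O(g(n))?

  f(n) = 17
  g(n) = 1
True

f(n) = 17 and g(n) = 1 are both O(1).
Big-O permits equal growth rates (f ≤ c·g for some c), so f(n) = O(g(n)) is true.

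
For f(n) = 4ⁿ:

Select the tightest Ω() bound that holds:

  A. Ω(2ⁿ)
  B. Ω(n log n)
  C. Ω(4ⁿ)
C

f(n) = 4ⁿ is Ω(4ⁿ).
All listed options are valid Big-Ω bounds (lower bounds),
but Ω(4ⁿ) is the tightest (largest valid bound).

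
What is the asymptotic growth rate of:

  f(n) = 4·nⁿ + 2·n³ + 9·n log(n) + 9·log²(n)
Θ(nⁿ)

Order the terms by growth rate: 9·log²(n) ≺ 9·n log(n) ≺ 2·n³ ≺ 4·nⁿ.
The fastest-growing term 4·nⁿ dominates as n → ∞; dropping its constant factor gives Θ(nⁿ).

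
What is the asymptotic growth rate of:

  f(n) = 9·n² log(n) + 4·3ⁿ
Θ(3ⁿ)

Order the terms by growth rate: 9·n² log(n) ≺ 4·3ⁿ.
The fastest-growing term 4·3ⁿ dominates as n → ∞; dropping its constant factor gives Θ(3ⁿ).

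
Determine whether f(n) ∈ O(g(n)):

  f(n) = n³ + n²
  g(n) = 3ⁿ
True

f(n) = n³ + n² is O(n³), and g(n) = 3ⁿ is O(3ⁿ).
Since O(n³) ⊆ O(3ⁿ) (f grows no faster than g), f(n) = O(g(n)) is true.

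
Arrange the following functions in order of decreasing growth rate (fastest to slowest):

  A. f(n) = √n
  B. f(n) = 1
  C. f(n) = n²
C > A > B

Comparing growth rates:
C = n² is O(n²)
A = √n is O(√n)
B = 1 is O(1)

Therefore, the order from fastest to slowest is: C > A > B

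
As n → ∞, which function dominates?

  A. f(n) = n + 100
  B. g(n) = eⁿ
B

f(n) = n + 100 is O(n), while g(n) = eⁿ is O(eⁿ).
Since O(eⁿ) grows faster than O(n), g(n) dominates.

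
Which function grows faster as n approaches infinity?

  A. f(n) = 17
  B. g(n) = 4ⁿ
B

f(n) = 17 is O(1), while g(n) = 4ⁿ is O(4ⁿ).
Since O(4ⁿ) grows faster than O(1), g(n) dominates.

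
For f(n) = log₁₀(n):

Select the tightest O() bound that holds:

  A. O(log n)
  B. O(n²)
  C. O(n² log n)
A

f(n) = log₁₀(n) is O(log n).
All listed options are valid Big-O bounds (upper bounds),
but O(log n) is the tightest (smallest valid bound).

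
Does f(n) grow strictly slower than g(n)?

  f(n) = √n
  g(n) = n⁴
True

f(n) = √n is O(√n), and g(n) = n⁴ is O(n⁴).
Since O(√n) grows strictly slower than O(n⁴), f(n) = o(g(n)) is true.
This means lim(n→∞) f(n)/g(n) = 0.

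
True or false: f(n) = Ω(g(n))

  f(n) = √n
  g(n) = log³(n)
True

f(n) = √n is O(√n), and g(n) = log³(n) is O(log³ n).
Since O(√n) grows at least as fast as O(log³ n), f(n) = Ω(g(n)) is true.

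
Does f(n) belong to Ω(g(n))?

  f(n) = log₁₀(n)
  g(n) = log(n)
True

f(n) = log₁₀(n) and g(n) = log(n) are both O(log n).
Big-Ω permits equal growth rates (f ≥ c·g for some c > 0), so f(n) = Ω(g(n)) is true.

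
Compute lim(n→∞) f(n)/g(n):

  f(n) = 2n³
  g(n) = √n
∞

Since 2n³ (O(n³)) grows faster than √n (O(√n)),
the ratio f(n)/g(n) → ∞ as n → ∞.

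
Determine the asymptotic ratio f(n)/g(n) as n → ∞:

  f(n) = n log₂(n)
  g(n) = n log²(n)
0

Since n log₂(n) (O(n log n)) grows slower than n log²(n) (O(n log² n)),
the ratio f(n)/g(n) → 0 as n → ∞.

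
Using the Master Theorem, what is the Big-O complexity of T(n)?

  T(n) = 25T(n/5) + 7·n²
Θ(n² log n)

Master Theorem: a = 25, b = 5, f(n) = 7·n².
Compute the critical exponent d = log₅(25) = 2.
Compare f(n) = Θ(n²) against n^d:
  k = 2 = d, so f(n) = Θ(n^d) — Case 2.
  Work is balanced across levels: T(n) = Θ(n^d log n) = Θ(n² log n).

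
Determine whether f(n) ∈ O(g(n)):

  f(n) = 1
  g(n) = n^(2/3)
True

f(n) = 1 is O(1), and g(n) = n^(2/3) is O(n^(2/3)).
Since O(1) ⊆ O(n^(2/3)) (f grows no faster than g), f(n) = O(g(n)) is true.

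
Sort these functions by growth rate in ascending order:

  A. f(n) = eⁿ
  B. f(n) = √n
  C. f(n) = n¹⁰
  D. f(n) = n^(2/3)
B < D < C < A

Comparing growth rates:
B = √n is O(√n)
D = n^(2/3) is O(n^(2/3))
C = n¹⁰ is O(n¹⁰)
A = eⁿ is O(eⁿ)

Therefore, the order from slowest to fastest is: B < D < C < A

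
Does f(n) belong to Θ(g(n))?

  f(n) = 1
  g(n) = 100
True

f(n) = 1 and g(n) = 100 are both O(1).
Since they have the same asymptotic growth rate, f(n) = Θ(g(n)) is true.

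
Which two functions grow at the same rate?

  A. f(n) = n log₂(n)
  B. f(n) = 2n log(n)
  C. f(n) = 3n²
A and B

Examining each function:
  A. n log₂(n) is O(n log n)
  B. 2n log(n) is O(n log n)
  C. 3n² is O(n²)

Functions A and B both have the same complexity class.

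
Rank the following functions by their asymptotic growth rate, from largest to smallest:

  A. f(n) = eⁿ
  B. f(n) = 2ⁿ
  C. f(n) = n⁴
A > B > C

Comparing growth rates:
A = eⁿ is O(eⁿ)
B = 2ⁿ is O(2ⁿ)
C = n⁴ is O(n⁴)

Therefore, the order from fastest to slowest is: A > B > C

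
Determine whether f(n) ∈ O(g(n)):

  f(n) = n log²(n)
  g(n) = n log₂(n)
False

f(n) = n log²(n) is O(n log² n), and g(n) = n log₂(n) is O(n log n).
Since O(n log² n) grows faster than O(n log n), f(n) = O(g(n)) is false.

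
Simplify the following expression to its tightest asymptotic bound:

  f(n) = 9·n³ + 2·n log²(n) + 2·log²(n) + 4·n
Θ(n³)

Order the terms by growth rate: 2·log²(n) ≺ 4·n ≺ 2·n log²(n) ≺ 9·n³.
The fastest-growing term 9·n³ dominates as n → ∞; dropping its constant factor gives Θ(n³).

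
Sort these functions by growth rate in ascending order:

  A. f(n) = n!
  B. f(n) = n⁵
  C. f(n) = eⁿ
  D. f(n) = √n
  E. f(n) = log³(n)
E < D < B < C < A

Comparing growth rates:
E = log³(n) is O(log³ n)
D = √n is O(√n)
B = n⁵ is O(n⁵)
C = eⁿ is O(eⁿ)
A = n! is O(n!)

Therefore, the order from slowest to fastest is: E < D < B < C < A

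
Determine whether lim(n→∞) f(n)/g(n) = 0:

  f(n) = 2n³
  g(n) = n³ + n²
False

f(n) = 2n³ is O(n³), and g(n) = n³ + n² is O(n³).
Since they have the same growth rate, f(n) = o(g(n)) is false.
(f = o(g) requires f to grow strictly slower, not equal.)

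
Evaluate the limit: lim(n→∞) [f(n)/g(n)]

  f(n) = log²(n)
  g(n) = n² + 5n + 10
0

Since log²(n) (O(log² n)) grows slower than n² + 5n + 10 (O(n²)),
the ratio f(n)/g(n) → 0 as n → ∞.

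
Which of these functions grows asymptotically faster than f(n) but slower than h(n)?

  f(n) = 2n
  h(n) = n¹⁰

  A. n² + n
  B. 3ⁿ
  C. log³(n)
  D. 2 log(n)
A

We need g(n) with 2n = o(g(n)) and g(n) = o(n¹⁰), i.e. O(n) ≺ g ≺ O(n¹⁰).
Check each option:
  A. n² + n — O(n²) is strictly between O(n) and O(n¹⁰) ✓
  B. 3ⁿ — O(3ⁿ) does not grow strictly slower than h(n)
  C. log³(n) — O(log³ n) does not grow strictly faster than f(n)
  D. 2 log(n) — O(log n) does not grow strictly faster than f(n)

Only option A (n² + n) lies strictly between.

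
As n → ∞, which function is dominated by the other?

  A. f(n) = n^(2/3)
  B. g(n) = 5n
A

f(n) = n^(2/3) is O(n^(2/3)), while g(n) = 5n is O(n).
Since O(n^(2/3)) grows slower than O(n), f(n) is dominated.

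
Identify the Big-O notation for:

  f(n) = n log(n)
O(n log n)

The dominant term in n log(n) is n log(n), which is Θ(n log n).
Constants are absorbed, so the tightest bound is O(n log n).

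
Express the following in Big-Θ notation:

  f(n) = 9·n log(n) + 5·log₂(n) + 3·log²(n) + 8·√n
Θ(n log n)

Order the terms by growth rate: 5·log₂(n) ≺ 3·log²(n) ≺ 8·√n ≺ 9·n log(n).
The fastest-growing term 9·n log(n) dominates as n → ∞; dropping its constant factor gives Θ(n log n).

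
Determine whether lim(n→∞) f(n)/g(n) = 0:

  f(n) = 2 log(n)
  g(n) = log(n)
False

f(n) = 2 log(n) is O(log n), and g(n) = log(n) is O(log n).
Since they have the same growth rate, f(n) = o(g(n)) is false.
(f = o(g) requires f to grow strictly slower, not equal.)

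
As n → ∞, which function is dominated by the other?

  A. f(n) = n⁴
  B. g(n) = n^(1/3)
B

f(n) = n⁴ is O(n⁴), while g(n) = n^(1/3) is O(n^(1/3)).
Since O(n^(1/3)) grows slower than O(n⁴), g(n) is dominated.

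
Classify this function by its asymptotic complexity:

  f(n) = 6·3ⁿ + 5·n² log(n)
O(3ⁿ)

The dominant term in 6·3ⁿ + 5·n² log(n) is 6·3ⁿ, which is Θ(3ⁿ).
Lower-order terms (5·n² log(n)) are asymptotically negligible.
Constants are absorbed, so the tightest bound is O(3ⁿ).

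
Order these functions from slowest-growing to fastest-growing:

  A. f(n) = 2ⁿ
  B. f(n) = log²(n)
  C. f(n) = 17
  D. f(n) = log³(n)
C < B < D < A

Comparing growth rates:
C = 17 is O(1)
B = log²(n) is O(log² n)
D = log³(n) is O(log³ n)
A = 2ⁿ is O(2ⁿ)

Therefore, the order from slowest to fastest is: C < B < D < A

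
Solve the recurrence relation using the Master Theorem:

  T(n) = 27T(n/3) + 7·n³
Θ(n³ log n)

Master Theorem: a = 27, b = 3, f(n) = 7·n³.
Compute the critical exponent d = log₃(27) = 3.
Compare f(n) = Θ(n³) against n^d:
  k = 3 = d, so f(n) = Θ(n^d) — Case 2.
  Work is balanced across levels: T(n) = Θ(n^d log n) = Θ(n³ log n).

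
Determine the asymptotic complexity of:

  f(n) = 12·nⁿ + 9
O(nⁿ)

The dominant term in 12·nⁿ + 9 is 12·nⁿ, which is Θ(nⁿ).
Lower-order terms (9) are asymptotically negligible.
Constants are absorbed, so the tightest bound is O(nⁿ).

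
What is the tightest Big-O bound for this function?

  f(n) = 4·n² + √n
O(n²)

The dominant term in 4·n² + √n is 4·n², which is Θ(n²).
Lower-order terms (√n) are asymptotically negligible.
Constants are absorbed, so the tightest bound is O(n²).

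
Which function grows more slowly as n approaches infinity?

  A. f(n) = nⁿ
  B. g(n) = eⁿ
B

f(n) = nⁿ is O(nⁿ), while g(n) = eⁿ is O(eⁿ).
Since O(eⁿ) grows slower than O(nⁿ), g(n) is dominated.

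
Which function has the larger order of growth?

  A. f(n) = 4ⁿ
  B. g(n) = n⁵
A

f(n) = 4ⁿ is O(4ⁿ), while g(n) = n⁵ is O(n⁵).
Since O(4ⁿ) grows faster than O(n⁵), f(n) dominates.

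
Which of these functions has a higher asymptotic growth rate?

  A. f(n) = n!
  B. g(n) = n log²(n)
A

f(n) = n! is O(n!), while g(n) = n log²(n) is O(n log² n).
Since O(n!) grows faster than O(n log² n), f(n) dominates.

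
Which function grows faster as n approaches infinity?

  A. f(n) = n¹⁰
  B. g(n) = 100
A

f(n) = n¹⁰ is O(n¹⁰), while g(n) = 100 is O(1).
Since O(n¹⁰) grows faster than O(1), f(n) dominates.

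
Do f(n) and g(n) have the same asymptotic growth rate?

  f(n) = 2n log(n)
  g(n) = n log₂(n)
True

f(n) = 2n log(n) and g(n) = n log₂(n) are both O(n log n).
Since they have the same asymptotic growth rate, f(n) = Θ(g(n)) is true.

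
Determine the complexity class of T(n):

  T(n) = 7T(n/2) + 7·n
Θ(n^log₂(7))

Master Theorem: a = 7, b = 2, f(n) = 7·n.
Compute the critical exponent d = log₂(7) = 2.807.
Compare f(n) = Θ(n) against n^d:
  k = 1 < d = 2.807, so f(n) = O(n^(d-ε)) — Case 1.
  The recursion cost dominates: T(n) = Θ(n^d) = Θ(n^log₂(7)).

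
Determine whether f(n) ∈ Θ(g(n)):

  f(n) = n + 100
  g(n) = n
True

f(n) = n + 100 and g(n) = n are both O(n).
Since they have the same asymptotic growth rate, f(n) = Θ(g(n)) is true.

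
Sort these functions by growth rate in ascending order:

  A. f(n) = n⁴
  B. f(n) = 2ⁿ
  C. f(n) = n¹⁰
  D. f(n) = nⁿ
A < C < B < D

Comparing growth rates:
A = n⁴ is O(n⁴)
C = n¹⁰ is O(n¹⁰)
B = 2ⁿ is O(2ⁿ)
D = nⁿ is O(nⁿ)

Therefore, the order from slowest to fastest is: A < C < B < D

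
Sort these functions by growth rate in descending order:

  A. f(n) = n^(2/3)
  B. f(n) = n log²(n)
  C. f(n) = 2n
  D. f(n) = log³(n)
B > C > A > D

Comparing growth rates:
B = n log²(n) is O(n log² n)
C = 2n is O(n)
A = n^(2/3) is O(n^(2/3))
D = log³(n) is O(log³ n)

Therefore, the order from fastest to slowest is: B > C > A > D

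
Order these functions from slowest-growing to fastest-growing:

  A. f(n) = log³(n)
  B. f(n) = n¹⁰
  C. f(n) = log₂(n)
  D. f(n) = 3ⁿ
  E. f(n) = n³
C < A < E < B < D

Comparing growth rates:
C = log₂(n) is O(log n)
A = log³(n) is O(log³ n)
E = n³ is O(n³)
B = n¹⁰ is O(n¹⁰)
D = 3ⁿ is O(3ⁿ)

Therefore, the order from slowest to fastest is: C < A < E < B < D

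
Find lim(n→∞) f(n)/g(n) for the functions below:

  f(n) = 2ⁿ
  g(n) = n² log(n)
∞

Since 2ⁿ (O(2ⁿ)) grows faster than n² log(n) (O(n² log n)),
the ratio f(n)/g(n) → ∞ as n → ∞.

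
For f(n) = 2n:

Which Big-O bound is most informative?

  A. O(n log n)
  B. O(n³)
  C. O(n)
C

f(n) = 2n is O(n).
All listed options are valid Big-O bounds (upper bounds),
but O(n) is the tightest (smallest valid bound).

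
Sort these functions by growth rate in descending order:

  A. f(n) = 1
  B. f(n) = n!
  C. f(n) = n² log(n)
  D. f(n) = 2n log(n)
B > C > D > A

Comparing growth rates:
B = n! is O(n!)
C = n² log(n) is O(n² log n)
D = 2n log(n) is O(n log n)
A = 1 is O(1)

Therefore, the order from fastest to slowest is: B > C > D > A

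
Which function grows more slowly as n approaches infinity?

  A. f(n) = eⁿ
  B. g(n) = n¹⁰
B

f(n) = eⁿ is O(eⁿ), while g(n) = n¹⁰ is O(n¹⁰).
Since O(n¹⁰) grows slower than O(eⁿ), g(n) is dominated.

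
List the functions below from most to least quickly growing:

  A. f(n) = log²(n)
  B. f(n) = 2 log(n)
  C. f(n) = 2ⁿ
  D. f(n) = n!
D > C > A > B

Comparing growth rates:
D = n! is O(n!)
C = 2ⁿ is O(2ⁿ)
A = log²(n) is O(log² n)
B = 2 log(n) is O(log n)

Therefore, the order from fastest to slowest is: D > C > A > B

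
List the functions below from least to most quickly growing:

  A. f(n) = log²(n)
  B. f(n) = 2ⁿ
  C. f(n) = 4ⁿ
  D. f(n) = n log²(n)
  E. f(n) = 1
E < A < D < B < C

Comparing growth rates:
E = 1 is O(1)
A = log²(n) is O(log² n)
D = n log²(n) is O(n log² n)
B = 2ⁿ is O(2ⁿ)
C = 4ⁿ is O(4ⁿ)

Therefore, the order from slowest to fastest is: E < A < D < B < C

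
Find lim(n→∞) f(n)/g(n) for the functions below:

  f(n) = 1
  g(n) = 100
1/100

Since 1 and 100 have the same growth rate (O(1)),
the ratio converges to a constant: 1/100.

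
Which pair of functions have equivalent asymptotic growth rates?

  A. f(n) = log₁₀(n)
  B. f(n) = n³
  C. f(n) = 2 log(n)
A and C

Examining each function:
  A. log₁₀(n) is O(log n)
  B. n³ is O(n³)
  C. 2 log(n) is O(log n)

Functions A and C both have the same complexity class.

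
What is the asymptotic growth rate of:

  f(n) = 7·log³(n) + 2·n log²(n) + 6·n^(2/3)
Θ(n log² n)

Order the terms by growth rate: 7·log³(n) ≺ 6·n^(2/3) ≺ 2·n log²(n).
The fastest-growing term 2·n log²(n) dominates as n → ∞; dropping its constant factor gives Θ(n log² n).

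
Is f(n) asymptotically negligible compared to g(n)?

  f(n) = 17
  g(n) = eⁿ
True

f(n) = 17 is O(1), and g(n) = eⁿ is O(eⁿ).
Since O(1) grows strictly slower than O(eⁿ), f(n) = o(g(n)) is true.
This means lim(n→∞) f(n)/g(n) = 0.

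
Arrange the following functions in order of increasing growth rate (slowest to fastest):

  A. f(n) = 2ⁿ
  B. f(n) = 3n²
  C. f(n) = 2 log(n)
C < B < A

Comparing growth rates:
C = 2 log(n) is O(log n)
B = 3n² is O(n²)
A = 2ⁿ is O(2ⁿ)

Therefore, the order from slowest to fastest is: C < B < A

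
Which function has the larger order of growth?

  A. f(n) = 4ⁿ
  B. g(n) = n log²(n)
A

f(n) = 4ⁿ is O(4ⁿ), while g(n) = n log²(n) is O(n log² n).
Since O(4ⁿ) grows faster than O(n log² n), f(n) dominates.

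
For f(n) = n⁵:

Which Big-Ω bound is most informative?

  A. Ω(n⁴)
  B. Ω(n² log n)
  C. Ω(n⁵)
C

f(n) = n⁵ is Ω(n⁵).
All listed options are valid Big-Ω bounds (lower bounds),
but Ω(n⁵) is the tightest (largest valid bound).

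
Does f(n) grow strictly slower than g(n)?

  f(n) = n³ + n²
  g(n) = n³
False

f(n) = n³ + n² is O(n³), and g(n) = n³ is O(n³).
Since they have the same growth rate, f(n) = o(g(n)) is false.
(f = o(g) requires f to grow strictly slower, not equal.)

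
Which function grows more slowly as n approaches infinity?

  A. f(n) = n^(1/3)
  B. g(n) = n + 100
A

f(n) = n^(1/3) is O(n^(1/3)), while g(n) = n + 100 is O(n).
Since O(n^(1/3)) grows slower than O(n), f(n) is dominated.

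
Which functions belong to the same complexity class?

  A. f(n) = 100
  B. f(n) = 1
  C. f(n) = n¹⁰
A and B

Examining each function:
  A. 100 is O(1)
  B. 1 is O(1)
  C. n¹⁰ is O(n¹⁰)

Functions A and B both have the same complexity class.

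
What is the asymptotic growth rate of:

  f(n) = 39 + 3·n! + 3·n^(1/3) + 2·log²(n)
Θ(n!)

Order the terms by growth rate: 39 ≺ 2·log²(n) ≺ 3·n^(1/3) ≺ 3·n!.
The fastest-growing term 3·n! dominates as n → ∞; dropping its constant factor gives Θ(n!).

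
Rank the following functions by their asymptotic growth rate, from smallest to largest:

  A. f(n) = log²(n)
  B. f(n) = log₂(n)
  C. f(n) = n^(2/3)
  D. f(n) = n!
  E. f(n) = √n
B < A < E < C < D

Comparing growth rates:
B = log₂(n) is O(log n)
A = log²(n) is O(log² n)
E = √n is O(√n)
C = n^(2/3) is O(n^(2/3))
D = n! is O(n!)

Therefore, the order from slowest to fastest is: B < A < E < C < D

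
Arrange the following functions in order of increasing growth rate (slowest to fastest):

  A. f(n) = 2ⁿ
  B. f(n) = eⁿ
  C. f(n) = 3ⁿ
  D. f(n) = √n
D < A < B < C

Comparing growth rates:
D = √n is O(√n)
A = 2ⁿ is O(2ⁿ)
B = eⁿ is O(eⁿ)
C = 3ⁿ is O(3ⁿ)

Therefore, the order from slowest to fastest is: D < A < B < C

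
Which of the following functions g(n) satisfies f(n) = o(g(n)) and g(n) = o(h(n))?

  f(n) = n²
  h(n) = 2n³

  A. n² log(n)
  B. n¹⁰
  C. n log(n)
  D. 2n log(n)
A

We need g(n) with n² = o(g(n)) and g(n) = o(2n³), i.e. O(n²) ≺ g ≺ O(n³).
Check each option:
  A. n² log(n) — O(n² log n) is strictly between O(n²) and O(n³) ✓
  B. n¹⁰ — O(n¹⁰) does not grow strictly slower than h(n)
  C. n log(n) — O(n log n) does not grow strictly faster than f(n)
  D. 2n log(n) — O(n log n) does not grow strictly faster than f(n)

Only option A (n² log(n)) lies strictly between.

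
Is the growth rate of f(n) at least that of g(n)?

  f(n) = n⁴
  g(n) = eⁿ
False

f(n) = n⁴ is O(n⁴), and g(n) = eⁿ is O(eⁿ).
Since O(n⁴) grows slower than O(eⁿ), f(n) = Ω(g(n)) is false.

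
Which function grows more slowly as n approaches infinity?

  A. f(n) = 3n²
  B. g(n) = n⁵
A

f(n) = 3n² is O(n²), while g(n) = n⁵ is O(n⁵).
Since O(n²) grows slower than O(n⁵), f(n) is dominated.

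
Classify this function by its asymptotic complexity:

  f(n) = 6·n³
O(n³)

The dominant term in 6·n³ is 6·n³, which is Θ(n³).
Constants are absorbed, so the tightest bound is O(n³).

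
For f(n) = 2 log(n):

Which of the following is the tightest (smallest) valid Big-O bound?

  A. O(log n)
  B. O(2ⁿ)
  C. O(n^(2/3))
A

f(n) = 2 log(n) is O(log n).
All listed options are valid Big-O bounds (upper bounds),
but O(log n) is the tightest (smallest valid bound).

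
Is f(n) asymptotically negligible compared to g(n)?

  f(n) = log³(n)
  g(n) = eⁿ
True

f(n) = log³(n) is O(log³ n), and g(n) = eⁿ is O(eⁿ).
Since O(log³ n) grows strictly slower than O(eⁿ), f(n) = o(g(n)) is true.
This means lim(n→∞) f(n)/g(n) = 0.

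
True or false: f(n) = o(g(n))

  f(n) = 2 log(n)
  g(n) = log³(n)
True

f(n) = 2 log(n) is O(log n), and g(n) = log³(n) is O(log³ n).
Since O(log n) grows strictly slower than O(log³ n), f(n) = o(g(n)) is true.
This means lim(n→∞) f(n)/g(n) = 0.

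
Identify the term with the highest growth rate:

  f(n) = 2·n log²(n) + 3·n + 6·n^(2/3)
2·n log²(n)

Looking at each term:
  - 2·n log²(n) is O(n log² n)
  - 3·n is O(n)
  - 6·n^(2/3) is O(n^(2/3))

The term 2·n log²(n) (O(n log² n)) grows fastest and dominates all others.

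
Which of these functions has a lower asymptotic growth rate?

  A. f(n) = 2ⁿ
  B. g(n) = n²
B

f(n) = 2ⁿ is O(2ⁿ), while g(n) = n² is O(n²).
Since O(n²) grows slower than O(2ⁿ), g(n) is dominated.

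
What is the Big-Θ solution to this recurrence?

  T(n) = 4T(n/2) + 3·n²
Θ(n² log n)

Master Theorem: a = 4, b = 2, f(n) = 3·n².
Compute the critical exponent d = log₂(4) = 2.
Compare f(n) = Θ(n²) against n^d:
  k = 2 = d, so f(n) = Θ(n^d) — Case 2.
  Work is balanced across levels: T(n) = Θ(n^d log n) = Θ(n² log n).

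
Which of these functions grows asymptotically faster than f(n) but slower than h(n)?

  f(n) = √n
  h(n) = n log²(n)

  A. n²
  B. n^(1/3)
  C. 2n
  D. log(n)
C

We need g(n) with √n = o(g(n)) and g(n) = o(n log²(n)), i.e. O(√n) ≺ g ≺ O(n log² n).
Check each option:
  A. n² — O(n²) does not grow strictly slower than h(n)
  B. n^(1/3) — O(n^(1/3)) does not grow strictly faster than f(n)
  C. 2n — O(n) is strictly between O(√n) and O(n log² n) ✓
  D. log(n) — O(log n) does not grow strictly faster than f(n)

Only option C (2n) lies strictly between.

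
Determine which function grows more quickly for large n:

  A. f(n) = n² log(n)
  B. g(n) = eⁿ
B

f(n) = n² log(n) is O(n² log n), while g(n) = eⁿ is O(eⁿ).
Since O(eⁿ) grows faster than O(n² log n), g(n) dominates.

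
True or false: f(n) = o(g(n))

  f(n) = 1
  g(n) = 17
False

f(n) = 1 is O(1), and g(n) = 17 is O(1).
Since they have the same growth rate, f(n) = o(g(n)) is false.
(f = o(g) requires f to grow strictly slower, not equal.)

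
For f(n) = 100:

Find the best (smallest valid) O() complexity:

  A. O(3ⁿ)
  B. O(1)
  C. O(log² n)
B

f(n) = 100 is O(1).
All listed options are valid Big-O bounds (upper bounds),
but O(1) is the tightest (smallest valid bound).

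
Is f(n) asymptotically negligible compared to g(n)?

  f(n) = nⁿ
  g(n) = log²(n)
False

f(n) = nⁿ is O(nⁿ), and g(n) = log²(n) is O(log² n).
Since O(nⁿ) grows faster than or equal to O(log² n), f(n) = o(g(n)) is false.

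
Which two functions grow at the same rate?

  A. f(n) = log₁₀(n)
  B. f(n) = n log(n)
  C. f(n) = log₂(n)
A and C

Examining each function:
  A. log₁₀(n) is O(log n)
  B. n log(n) is O(n log n)
  C. log₂(n) is O(log n)

Functions A and C both have the same complexity class.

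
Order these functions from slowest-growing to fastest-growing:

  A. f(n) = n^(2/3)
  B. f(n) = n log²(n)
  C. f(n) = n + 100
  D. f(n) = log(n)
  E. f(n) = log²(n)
D < E < A < C < B

Comparing growth rates:
D = log(n) is O(log n)
E = log²(n) is O(log² n)
A = n^(2/3) is O(n^(2/3))
C = n + 100 is O(n)
B = n log²(n) is O(n log² n)

Therefore, the order from slowest to fastest is: D < E < A < C < B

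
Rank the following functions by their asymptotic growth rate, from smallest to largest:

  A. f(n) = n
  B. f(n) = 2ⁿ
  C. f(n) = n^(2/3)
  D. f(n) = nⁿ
C < A < B < D

Comparing growth rates:
C = n^(2/3) is O(n^(2/3))
A = n is O(n)
B = 2ⁿ is O(2ⁿ)
D = nⁿ is O(nⁿ)

Therefore, the order from slowest to fastest is: C < A < B < D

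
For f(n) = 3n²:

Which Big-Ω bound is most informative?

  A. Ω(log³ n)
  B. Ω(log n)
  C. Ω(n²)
C

f(n) = 3n² is Ω(n²).
All listed options are valid Big-Ω bounds (lower bounds),
but Ω(n²) is the tightest (largest valid bound).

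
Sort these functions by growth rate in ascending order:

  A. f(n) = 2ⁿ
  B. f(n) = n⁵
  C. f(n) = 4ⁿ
B < A < C

Comparing growth rates:
B = n⁵ is O(n⁵)
A = 2ⁿ is O(2ⁿ)
C = 4ⁿ is O(4ⁿ)

Therefore, the order from slowest to fastest is: B < A < C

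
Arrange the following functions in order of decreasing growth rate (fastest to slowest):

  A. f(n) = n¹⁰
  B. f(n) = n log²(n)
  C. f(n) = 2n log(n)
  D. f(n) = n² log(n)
A > D > B > C

Comparing growth rates:
A = n¹⁰ is O(n¹⁰)
D = n² log(n) is O(n² log n)
B = n log²(n) is O(n log² n)
C = 2n log(n) is O(n log n)

Therefore, the order from fastest to slowest is: A > D > B > C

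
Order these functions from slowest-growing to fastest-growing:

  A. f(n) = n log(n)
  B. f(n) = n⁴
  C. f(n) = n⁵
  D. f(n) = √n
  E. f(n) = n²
D < A < E < B < C

Comparing growth rates:
D = √n is O(√n)
A = n log(n) is O(n log n)
E = n² is O(n²)
B = n⁴ is O(n⁴)
C = n⁵ is O(n⁵)

Therefore, the order from slowest to fastest is: D < A < E < B < C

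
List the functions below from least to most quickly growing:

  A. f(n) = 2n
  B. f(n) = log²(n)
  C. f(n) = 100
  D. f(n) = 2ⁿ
C < B < A < D

Comparing growth rates:
C = 100 is O(1)
B = log²(n) is O(log² n)
A = 2n is O(n)
D = 2ⁿ is O(2ⁿ)

Therefore, the order from slowest to fastest is: C < B < A < D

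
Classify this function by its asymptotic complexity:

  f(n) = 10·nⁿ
O(nⁿ)

The dominant term in 10·nⁿ is 10·nⁿ, which is Θ(nⁿ).
Constants are absorbed, so the tightest bound is O(nⁿ).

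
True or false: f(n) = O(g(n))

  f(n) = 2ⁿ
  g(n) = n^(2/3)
False

f(n) = 2ⁿ is O(2ⁿ), and g(n) = n^(2/3) is O(n^(2/3)).
Since O(2ⁿ) grows faster than O(n^(2/3)), f(n) = O(g(n)) is false.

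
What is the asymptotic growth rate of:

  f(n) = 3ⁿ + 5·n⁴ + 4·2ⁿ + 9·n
Θ(3ⁿ)

Order the terms by growth rate: 9·n ≺ 5·n⁴ ≺ 4·2ⁿ ≺ 3ⁿ.
The fastest-growing term 3ⁿ dominates as n → ∞; dropping its constant factor gives Θ(3ⁿ).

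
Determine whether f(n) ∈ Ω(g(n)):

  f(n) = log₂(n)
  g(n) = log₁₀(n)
True

f(n) = log₂(n) and g(n) = log₁₀(n) are both O(log n).
Big-Ω permits equal growth rates (f ≥ c·g for some c > 0), so f(n) = Ω(g(n)) is true.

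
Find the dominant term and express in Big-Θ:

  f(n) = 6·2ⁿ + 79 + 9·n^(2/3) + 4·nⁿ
Θ(nⁿ)

Order the terms by growth rate: 79 ≺ 9·n^(2/3) ≺ 6·2ⁿ ≺ 4·nⁿ.
The fastest-growing term 4·nⁿ dominates as n → ∞; dropping its constant factor gives Θ(nⁿ).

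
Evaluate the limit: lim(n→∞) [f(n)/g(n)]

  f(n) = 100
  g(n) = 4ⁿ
0

Since 100 (O(1)) grows slower than 4ⁿ (O(4ⁿ)),
the ratio f(n)/g(n) → 0 as n → ∞.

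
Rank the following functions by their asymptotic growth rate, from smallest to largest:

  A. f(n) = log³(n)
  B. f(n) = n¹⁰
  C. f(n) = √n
A < C < B

Comparing growth rates:
A = log³(n) is O(log³ n)
C = √n is O(√n)
B = n¹⁰ is O(n¹⁰)

Therefore, the order from slowest to fastest is: A < C < B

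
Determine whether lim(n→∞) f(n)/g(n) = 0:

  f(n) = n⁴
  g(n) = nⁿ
True

f(n) = n⁴ is O(n⁴), and g(n) = nⁿ is O(nⁿ).
Since O(n⁴) grows strictly slower than O(nⁿ), f(n) = o(g(n)) is true.
This means lim(n→∞) f(n)/g(n) = 0.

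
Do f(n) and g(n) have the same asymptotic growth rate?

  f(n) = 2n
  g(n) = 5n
True

f(n) = 2n and g(n) = 5n are both O(n).
Since they have the same asymptotic growth rate, f(n) = Θ(g(n)) is true.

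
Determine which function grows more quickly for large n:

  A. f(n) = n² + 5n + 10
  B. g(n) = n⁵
B

f(n) = n² + 5n + 10 is O(n²), while g(n) = n⁵ is O(n⁵).
Since O(n⁵) grows faster than O(n²), g(n) dominates.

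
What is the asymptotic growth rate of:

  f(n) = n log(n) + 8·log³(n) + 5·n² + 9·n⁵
Θ(n⁵)

Order the terms by growth rate: 8·log³(n) ≺ n log(n) ≺ 5·n² ≺ 9·n⁵.
The fastest-growing term 9·n⁵ dominates as n → ∞; dropping its constant factor gives Θ(n⁵).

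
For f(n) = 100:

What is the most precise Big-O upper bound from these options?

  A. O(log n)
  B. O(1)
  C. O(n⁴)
B

f(n) = 100 is O(1).
All listed options are valid Big-O bounds (upper bounds),
but O(1) is the tightest (smallest valid bound).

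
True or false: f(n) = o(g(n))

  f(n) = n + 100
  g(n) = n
False

f(n) = n + 100 is O(n), and g(n) = n is O(n).
Since they have the same growth rate, f(n) = o(g(n)) is false.
(f = o(g) requires f to grow strictly slower, not equal.)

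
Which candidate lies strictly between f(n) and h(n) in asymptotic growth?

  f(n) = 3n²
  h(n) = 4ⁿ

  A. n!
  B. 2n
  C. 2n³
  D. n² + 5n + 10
C

We need g(n) with 3n² = o(g(n)) and g(n) = o(4ⁿ), i.e. O(n²) ≺ g ≺ O(4ⁿ).
Check each option:
  A. n! — O(n!) does not grow strictly slower than h(n)
  B. 2n — O(n) does not grow strictly faster than f(n)
  C. 2n³ — O(n³) is strictly between O(n²) and O(4ⁿ) ✓
  D. n² + 5n + 10 — O(n²) does not grow strictly faster than f(n)

Only option C (2n³) lies strictly between.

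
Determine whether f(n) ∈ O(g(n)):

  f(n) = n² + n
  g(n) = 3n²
True

f(n) = n² + n and g(n) = 3n² are both O(n²).
Big-O permits equal growth rates (f ≤ c·g for some c), so f(n) = O(g(n)) is true.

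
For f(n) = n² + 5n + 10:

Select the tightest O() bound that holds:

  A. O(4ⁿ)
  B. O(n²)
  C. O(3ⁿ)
B

f(n) = n² + 5n + 10 is O(n²).
All listed options are valid Big-O bounds (upper bounds),
but O(n²) is the tightest (smallest valid bound).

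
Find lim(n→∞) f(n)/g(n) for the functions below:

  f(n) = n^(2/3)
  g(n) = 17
∞

Since n^(2/3) (O(n^(2/3))) grows faster than 17 (O(1)),
the ratio f(n)/g(n) → ∞ as n → ∞.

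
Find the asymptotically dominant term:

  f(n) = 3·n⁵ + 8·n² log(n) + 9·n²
3·n⁵

Looking at each term:
  - 3·n⁵ is O(n⁵)
  - 8·n² log(n) is O(n² log n)
  - 9·n² is O(n²)

The term 3·n⁵ (O(n⁵)) grows fastest and dominates all others.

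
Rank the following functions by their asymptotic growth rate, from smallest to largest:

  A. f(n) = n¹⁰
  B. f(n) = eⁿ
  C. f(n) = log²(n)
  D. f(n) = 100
D < C < A < B

Comparing growth rates:
D = 100 is O(1)
C = log²(n) is O(log² n)
A = n¹⁰ is O(n¹⁰)
B = eⁿ is O(eⁿ)

Therefore, the order from slowest to fastest is: D < C < A < B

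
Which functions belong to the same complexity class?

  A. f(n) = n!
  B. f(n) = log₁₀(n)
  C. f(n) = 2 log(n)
B and C

Examining each function:
  A. n! is O(n!)
  B. log₁₀(n) is O(log n)
  C. 2 log(n) is O(log n)

Functions B and C both have the same complexity class.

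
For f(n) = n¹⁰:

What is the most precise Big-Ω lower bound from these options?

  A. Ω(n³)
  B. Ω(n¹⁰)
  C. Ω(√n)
B

f(n) = n¹⁰ is Ω(n¹⁰).
All listed options are valid Big-Ω bounds (lower bounds),
but Ω(n¹⁰) is the tightest (largest valid bound).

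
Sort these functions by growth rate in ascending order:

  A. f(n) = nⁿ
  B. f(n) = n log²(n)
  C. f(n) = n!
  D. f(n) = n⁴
B < D < C < A

Comparing growth rates:
B = n log²(n) is O(n log² n)
D = n⁴ is O(n⁴)
C = n! is O(n!)
A = nⁿ is O(nⁿ)

Therefore, the order from slowest to fastest is: B < D < C < A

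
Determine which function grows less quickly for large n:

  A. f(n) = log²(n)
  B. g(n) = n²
A

f(n) = log²(n) is O(log² n), while g(n) = n² is O(n²).
Since O(log² n) grows slower than O(n²), f(n) is dominated.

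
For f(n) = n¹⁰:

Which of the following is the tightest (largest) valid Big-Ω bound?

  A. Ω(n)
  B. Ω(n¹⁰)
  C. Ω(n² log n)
B

f(n) = n¹⁰ is Ω(n¹⁰).
All listed options are valid Big-Ω bounds (lower bounds),
but Ω(n¹⁰) is the tightest (largest valid bound).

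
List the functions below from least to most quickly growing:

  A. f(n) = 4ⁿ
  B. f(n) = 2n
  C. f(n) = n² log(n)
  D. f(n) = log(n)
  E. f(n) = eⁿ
D < B < C < E < A

Comparing growth rates:
D = log(n) is O(log n)
B = 2n is O(n)
C = n² log(n) is O(n² log n)
E = eⁿ is O(eⁿ)
A = 4ⁿ is O(4ⁿ)

Therefore, the order from slowest to fastest is: D < B < C < E < A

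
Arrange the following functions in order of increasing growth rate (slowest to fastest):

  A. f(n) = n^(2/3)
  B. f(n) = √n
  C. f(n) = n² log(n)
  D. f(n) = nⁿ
B < A < C < D

Comparing growth rates:
B = √n is O(√n)
A = n^(2/3) is O(n^(2/3))
C = n² log(n) is O(n² log n)
D = nⁿ is O(nⁿ)

Therefore, the order from slowest to fastest is: B < A < C < D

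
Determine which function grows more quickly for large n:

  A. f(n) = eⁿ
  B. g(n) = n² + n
A

f(n) = eⁿ is O(eⁿ), while g(n) = n² + n is O(n²).
Since O(eⁿ) grows faster than O(n²), f(n) dominates.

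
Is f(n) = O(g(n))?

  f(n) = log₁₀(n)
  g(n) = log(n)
True

f(n) = log₁₀(n) and g(n) = log(n) are both O(log n).
Big-O permits equal growth rates (f ≤ c·g for some c), so f(n) = O(g(n)) is true.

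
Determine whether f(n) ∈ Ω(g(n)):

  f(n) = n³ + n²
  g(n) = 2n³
True

f(n) = n³ + n² and g(n) = 2n³ are both O(n³).
Big-Ω permits equal growth rates (f ≥ c·g for some c > 0), so f(n) = Ω(g(n)) is true.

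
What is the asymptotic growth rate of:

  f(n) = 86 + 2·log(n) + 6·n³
Θ(n³)

Order the terms by growth rate: 86 ≺ 2·log(n) ≺ 6·n³.
The fastest-growing term 6·n³ dominates as n → ∞; dropping its constant factor gives Θ(n³).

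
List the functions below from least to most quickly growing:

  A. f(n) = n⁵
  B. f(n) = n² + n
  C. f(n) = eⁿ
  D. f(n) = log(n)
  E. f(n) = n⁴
D < B < E < A < C

Comparing growth rates:
D = log(n) is O(log n)
B = n² + n is O(n²)
E = n⁴ is O(n⁴)
A = n⁵ is O(n⁵)
C = eⁿ is O(eⁿ)

Therefore, the order from slowest to fastest is: D < B < E < A < C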